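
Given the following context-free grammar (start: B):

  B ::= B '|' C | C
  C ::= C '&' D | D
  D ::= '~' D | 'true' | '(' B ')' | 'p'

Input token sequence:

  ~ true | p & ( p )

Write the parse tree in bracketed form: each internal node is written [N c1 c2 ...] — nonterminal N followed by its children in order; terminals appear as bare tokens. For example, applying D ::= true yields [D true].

[B [B [C [D ~ [D true]]]] | [C [C [D p]] & [D ( [B [C [D p]]] )]]]

B
B | C
C | C
D | C
~ D | C
~ true | C
~ true | C & D
~ true | D & D
~ true | p & D
~ true | p & ( B )
~ true | p & ( C )
~ true | p & ( D )
~ true | p & ( p )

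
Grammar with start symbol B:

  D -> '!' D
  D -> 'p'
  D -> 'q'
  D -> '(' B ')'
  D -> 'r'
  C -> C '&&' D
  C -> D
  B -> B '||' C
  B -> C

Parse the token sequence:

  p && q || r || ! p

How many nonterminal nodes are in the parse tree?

[B [B [B [C [C [D p]] && [D q]]] || [C [D r]]] || [C [D ! [D p]]]]

12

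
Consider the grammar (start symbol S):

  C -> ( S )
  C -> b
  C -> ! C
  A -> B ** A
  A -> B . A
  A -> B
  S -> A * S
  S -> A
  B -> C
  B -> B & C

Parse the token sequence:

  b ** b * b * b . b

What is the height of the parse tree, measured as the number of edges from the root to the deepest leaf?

[S [A [B [C b]] ** [A [B [C b]]]] * [S [A [B [C b]]] * [S [A [B [C b]] . [A [B [C b]]]]]]]

7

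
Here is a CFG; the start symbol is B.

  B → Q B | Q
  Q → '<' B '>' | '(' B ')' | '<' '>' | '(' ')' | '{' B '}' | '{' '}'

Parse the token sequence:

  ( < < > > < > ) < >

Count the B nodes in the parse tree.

[B [Q ( [B [Q < [B [Q < >]] >] [B [Q < >]]] )] [B [Q < >]]]

5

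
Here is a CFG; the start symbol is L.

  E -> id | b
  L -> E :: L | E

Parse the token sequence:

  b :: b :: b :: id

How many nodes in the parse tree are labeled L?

4

[L [E b] :: [L [E b] :: [L [E b] :: [L [E id]]]]]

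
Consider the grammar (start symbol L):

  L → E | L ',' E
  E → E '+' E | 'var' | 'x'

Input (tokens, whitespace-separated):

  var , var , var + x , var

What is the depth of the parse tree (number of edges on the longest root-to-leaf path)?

5

[L [L [L [L [E var]] , [E var]] , [E [E var] + [E x]]] , [E var]]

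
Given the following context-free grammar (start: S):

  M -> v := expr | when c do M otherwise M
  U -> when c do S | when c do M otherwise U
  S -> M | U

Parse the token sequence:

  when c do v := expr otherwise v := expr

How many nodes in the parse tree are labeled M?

[S [M when c do [M v := expr] otherwise [M v := expr]]]

3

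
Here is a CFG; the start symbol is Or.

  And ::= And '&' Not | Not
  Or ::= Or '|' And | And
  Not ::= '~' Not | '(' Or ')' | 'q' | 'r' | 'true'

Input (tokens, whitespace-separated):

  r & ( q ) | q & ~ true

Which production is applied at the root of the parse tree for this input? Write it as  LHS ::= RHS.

Or ::= Or '|' And

[Or [Or [And [And [Not r]] & [Not ( [Or [And [Not q]]] )]]] | [And [And [Not q]] & [Not ~ [Not true]]]]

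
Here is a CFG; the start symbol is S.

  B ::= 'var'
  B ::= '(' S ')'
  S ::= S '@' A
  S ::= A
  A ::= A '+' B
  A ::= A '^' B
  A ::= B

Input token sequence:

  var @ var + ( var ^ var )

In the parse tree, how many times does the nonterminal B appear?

[S [S [A [B var]]] @ [A [A [B var]] + [B ( [S [A [A [B var]] ^ [B var]]] )]]]

5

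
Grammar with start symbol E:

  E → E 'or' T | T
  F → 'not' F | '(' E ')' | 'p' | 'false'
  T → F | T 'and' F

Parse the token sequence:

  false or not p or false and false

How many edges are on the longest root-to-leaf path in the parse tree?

[E [E [E [T [F false]]] or [T [F not [F p]]]] or [T [T [F false]] and [F false]]]

5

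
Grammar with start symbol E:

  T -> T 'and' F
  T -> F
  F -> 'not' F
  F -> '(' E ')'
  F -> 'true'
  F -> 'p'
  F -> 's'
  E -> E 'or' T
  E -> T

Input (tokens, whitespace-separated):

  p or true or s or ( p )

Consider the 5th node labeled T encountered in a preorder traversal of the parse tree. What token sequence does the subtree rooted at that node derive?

p

[E [E [E [E [T [F p]]] or [T [F true]]] or [T [F s]]] or [T [F ( [E [T [F p]]] )]]]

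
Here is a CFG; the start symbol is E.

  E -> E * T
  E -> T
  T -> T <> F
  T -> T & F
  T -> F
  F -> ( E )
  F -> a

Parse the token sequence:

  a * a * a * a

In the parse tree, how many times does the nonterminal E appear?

4

[E [E [E [E [T [F a]]] * [T [F a]]] * [T [F a]]] * [T [F a]]]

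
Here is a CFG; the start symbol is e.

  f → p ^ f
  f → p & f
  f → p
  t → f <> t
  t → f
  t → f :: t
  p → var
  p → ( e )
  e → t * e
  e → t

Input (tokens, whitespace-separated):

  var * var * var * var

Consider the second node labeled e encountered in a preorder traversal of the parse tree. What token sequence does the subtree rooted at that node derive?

var * var * var

[e [t [f [p var]]] * [e [t [f [p var]]] * [e [t [f [p var]]] * [e [t [f [p var]]]]]]]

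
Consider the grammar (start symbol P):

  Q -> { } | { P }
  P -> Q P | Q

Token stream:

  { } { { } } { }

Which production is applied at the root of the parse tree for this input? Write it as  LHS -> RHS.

[P [Q { }] [P [Q { [P [Q { }]] }] [P [Q { }]]]]

P -> Q P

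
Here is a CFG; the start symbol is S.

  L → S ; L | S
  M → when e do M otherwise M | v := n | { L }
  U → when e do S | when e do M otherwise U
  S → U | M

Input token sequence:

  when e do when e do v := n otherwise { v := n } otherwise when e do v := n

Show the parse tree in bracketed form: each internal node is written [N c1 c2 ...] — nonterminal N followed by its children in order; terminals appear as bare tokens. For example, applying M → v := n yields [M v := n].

[S [U when e do [M when e do [M v := n] otherwise [M { [L [S [M v := n]]] }]] otherwise [U when e do [S [M v := n]]]]]

S
U
when e do M otherwise U
when e do when e do M otherwise M otherwise U
when e do when e do v := n otherwise M otherwise U
when e do when e do v := n otherwise { L } otherwise U
when e do when e do v := n otherwise { S } otherwise U
when e do when e do v := n otherwise { M } otherwise U
when e do when e do v := n otherwise { v := n } otherwise U
when e do when e do v := n otherwise { v := n } otherwise when e do S
when e do when e do v := n otherwise { v := n } otherwise when e do M
when e do when e do v := n otherwise { v := n } otherwise when e do v := n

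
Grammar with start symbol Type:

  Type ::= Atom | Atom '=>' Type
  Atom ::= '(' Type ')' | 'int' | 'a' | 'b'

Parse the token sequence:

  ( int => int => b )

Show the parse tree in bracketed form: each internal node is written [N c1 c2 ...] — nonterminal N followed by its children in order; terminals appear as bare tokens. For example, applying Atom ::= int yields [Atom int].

Type
Atom
( Type )
( Atom => Type )
( int => Type )
( int => Atom => Type )
( int => int => Type )
( int => int => Atom )
( int => int => b )

[Type [Atom ( [Type [Atom int] => [Type [Atom int] => [Type [Atom b]]]] )]]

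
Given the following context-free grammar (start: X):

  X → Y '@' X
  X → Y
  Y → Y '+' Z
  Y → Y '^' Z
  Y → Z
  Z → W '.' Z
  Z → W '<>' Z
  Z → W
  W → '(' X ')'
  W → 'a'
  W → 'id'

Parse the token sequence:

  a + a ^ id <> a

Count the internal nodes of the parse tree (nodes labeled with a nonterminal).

12

[X [Y [Y [Y [Z [W a]]] + [Z [W a]]] ^ [Z [W id] <> [Z [W a]]]]]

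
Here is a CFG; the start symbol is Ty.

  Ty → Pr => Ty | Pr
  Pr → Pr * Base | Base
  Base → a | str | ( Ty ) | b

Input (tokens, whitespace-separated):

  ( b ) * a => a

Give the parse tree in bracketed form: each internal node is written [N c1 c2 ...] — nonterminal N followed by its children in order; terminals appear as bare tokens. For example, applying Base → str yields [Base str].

Ty
Pr => Ty
Pr * Base => Ty
Base * Base => Ty
( Ty ) * Base => Ty
( Pr ) * Base => Ty
( Base ) * Base => Ty
( b ) * Base => Ty
( b ) * a => Ty
( b ) * a => Pr
( b ) * a => Base
( b ) * a => a

[Ty [Pr [Pr [Base ( [Ty [Pr [Base b]]] )]] * [Base a]] => [Ty [Pr [Base a]]]]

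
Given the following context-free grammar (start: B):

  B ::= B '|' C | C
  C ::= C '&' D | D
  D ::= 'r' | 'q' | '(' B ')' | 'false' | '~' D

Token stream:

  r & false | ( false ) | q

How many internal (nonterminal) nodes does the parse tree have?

14

[B [B [B [C [C [D r]] & [D false]]] | [C [D ( [B [C [D false]]] )]]] | [C [D q]]]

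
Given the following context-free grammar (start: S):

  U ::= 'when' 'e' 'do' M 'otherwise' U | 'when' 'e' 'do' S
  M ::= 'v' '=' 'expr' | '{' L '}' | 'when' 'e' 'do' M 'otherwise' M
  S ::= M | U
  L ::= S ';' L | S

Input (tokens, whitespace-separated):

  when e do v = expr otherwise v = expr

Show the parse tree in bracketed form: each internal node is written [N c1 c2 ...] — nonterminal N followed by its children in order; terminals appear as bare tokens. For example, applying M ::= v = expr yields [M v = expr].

[S [M when e do [M v = expr] otherwise [M v = expr]]]

S
M
when e do M otherwise M
when e do v = expr otherwise M
when e do v = expr otherwise v = expr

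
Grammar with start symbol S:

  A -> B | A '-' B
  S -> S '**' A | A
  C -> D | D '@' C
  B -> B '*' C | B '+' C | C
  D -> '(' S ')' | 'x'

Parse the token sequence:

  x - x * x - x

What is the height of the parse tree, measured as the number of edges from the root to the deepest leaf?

[S [A [A [A [B [C [D x]]]] - [B [B [C [D x]]] * [C [D x]]]] - [B [C [D x]]]]]

7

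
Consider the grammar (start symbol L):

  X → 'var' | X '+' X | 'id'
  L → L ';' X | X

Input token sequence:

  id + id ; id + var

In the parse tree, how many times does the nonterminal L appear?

2

[L [L [X [X id] + [X id]]] ; [X [X id] + [X var]]]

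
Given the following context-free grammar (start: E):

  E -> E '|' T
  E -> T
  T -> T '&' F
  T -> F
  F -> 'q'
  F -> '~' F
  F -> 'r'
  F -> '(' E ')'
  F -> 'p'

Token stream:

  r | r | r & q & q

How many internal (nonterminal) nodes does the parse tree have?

13

[E [E [E [T [F r]]] | [T [F r]]] | [T [T [T [F r]] & [F q]] & [F q]]]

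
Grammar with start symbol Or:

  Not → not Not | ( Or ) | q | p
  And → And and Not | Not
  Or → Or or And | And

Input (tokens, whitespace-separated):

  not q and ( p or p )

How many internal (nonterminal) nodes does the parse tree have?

[Or [And [And [Not not [Not q]]] and [Not ( [Or [Or [And [Not p]]] or [And [Not p]]] )]]]

12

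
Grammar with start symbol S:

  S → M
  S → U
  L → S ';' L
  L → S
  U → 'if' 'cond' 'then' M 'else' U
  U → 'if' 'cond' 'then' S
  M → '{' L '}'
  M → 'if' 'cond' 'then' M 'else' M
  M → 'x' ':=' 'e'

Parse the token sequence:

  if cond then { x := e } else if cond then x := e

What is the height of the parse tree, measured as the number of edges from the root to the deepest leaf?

[S [U if cond then [M { [L [S [M x := e]]] }] else [U if cond then [S [M x := e]]]]]

6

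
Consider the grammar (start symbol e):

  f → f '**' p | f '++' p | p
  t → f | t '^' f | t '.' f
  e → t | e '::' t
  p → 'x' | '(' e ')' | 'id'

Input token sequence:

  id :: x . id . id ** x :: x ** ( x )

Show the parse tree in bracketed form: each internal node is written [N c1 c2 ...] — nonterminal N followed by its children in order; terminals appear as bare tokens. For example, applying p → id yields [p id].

[e [e [e [t [f [p id]]]] :: [t [t [t [f [p x]]] . [f [p id]]] . [f [f [p id]] ** [p x]]]] :: [t [f [f [p x]] ** [p ( [e [t [f [p x]]]] )]]]]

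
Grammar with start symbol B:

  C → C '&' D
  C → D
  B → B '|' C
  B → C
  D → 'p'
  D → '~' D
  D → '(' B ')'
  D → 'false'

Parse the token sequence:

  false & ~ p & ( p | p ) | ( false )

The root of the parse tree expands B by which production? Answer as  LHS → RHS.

[B [B [C [C [C [D false]] & [D ~ [D p]]] & [D ( [B [B [C [D p]]] | [C [D p]]] )]]] | [C [D ( [B [C [D false]]] )]]]

B → B '|' C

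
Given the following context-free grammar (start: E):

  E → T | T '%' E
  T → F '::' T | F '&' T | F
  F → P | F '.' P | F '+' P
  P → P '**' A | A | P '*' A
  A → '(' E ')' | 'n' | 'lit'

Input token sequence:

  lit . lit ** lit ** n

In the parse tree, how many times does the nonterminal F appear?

[E [T [F [F [P [A lit]]] . [P [P [P [A lit]] ** [A lit]] ** [A n]]]]]

2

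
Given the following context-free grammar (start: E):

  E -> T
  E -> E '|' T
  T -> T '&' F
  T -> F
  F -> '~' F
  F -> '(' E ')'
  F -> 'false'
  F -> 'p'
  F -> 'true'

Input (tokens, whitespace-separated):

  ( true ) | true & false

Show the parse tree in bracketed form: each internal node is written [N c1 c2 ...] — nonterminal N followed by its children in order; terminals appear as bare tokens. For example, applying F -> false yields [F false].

E
E | T
T | T
F | T
( E ) | T
( T ) | T
( F ) | T
( true ) | T
( true ) | T & F
( true ) | F & F
( true ) | true & F
( true ) | true & false

[E [E [T [F ( [E [T [F true]]] )]]] | [T [T [F true]] & [F false]]]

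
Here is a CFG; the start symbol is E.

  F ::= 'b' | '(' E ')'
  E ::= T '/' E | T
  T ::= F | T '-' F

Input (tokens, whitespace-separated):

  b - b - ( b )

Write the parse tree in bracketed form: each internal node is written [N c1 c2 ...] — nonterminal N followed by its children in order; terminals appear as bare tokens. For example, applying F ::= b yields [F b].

E
T
T - F
T - F - F
F - F - F
b - F - F
b - b - F
b - b - ( E )
b - b - ( T )
b - b - ( F )
b - b - ( b )

[E [T [T [T [F b]] - [F b]] - [F ( [E [T [F b]]] )]]]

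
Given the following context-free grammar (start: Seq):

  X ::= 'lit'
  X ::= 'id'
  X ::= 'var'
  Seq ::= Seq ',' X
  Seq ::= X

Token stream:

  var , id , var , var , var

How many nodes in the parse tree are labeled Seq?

[Seq [Seq [Seq [Seq [Seq [X var]] , [X id]] , [X var]] , [X var]] , [X var]]

5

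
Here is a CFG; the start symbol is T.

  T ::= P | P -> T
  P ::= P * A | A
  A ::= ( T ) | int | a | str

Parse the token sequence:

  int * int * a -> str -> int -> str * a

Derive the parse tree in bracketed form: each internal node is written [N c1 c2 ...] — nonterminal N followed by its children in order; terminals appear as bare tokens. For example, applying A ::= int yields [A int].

T
P -> T
P * A -> T
P * A * A -> T
A * A * A -> T
int * A * A -> T
int * int * A -> T
int * int * a -> T
int * int * a -> P -> T
int * int * a -> A -> T
int * int * a -> str -> T
int * int * a -> str -> P -> T
int * int * a -> str -> A -> T
int * int * a -> str -> int -> T
int * int * a -> str -> int -> P
int * int * a -> str -> int -> P * A
int * int * a -> str -> int -> A * A
int * int * a -> str -> int -> str * A
int * int * a -> str -> int -> str * a

[T [P [P [P [A int]] * [A int]] * [A a]] -> [T [P [A str]] -> [T [P [A int]] -> [T [P [P [A str]] * [A a]]]]]]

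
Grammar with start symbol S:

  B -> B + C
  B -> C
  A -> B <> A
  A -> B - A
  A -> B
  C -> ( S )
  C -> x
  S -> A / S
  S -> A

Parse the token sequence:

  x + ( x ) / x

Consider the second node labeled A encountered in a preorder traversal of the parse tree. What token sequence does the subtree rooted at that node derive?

x

[S [A [B [B [C x]] + [C ( [S [A [B [C x]]]] )]]] / [S [A [B [C x]]]]]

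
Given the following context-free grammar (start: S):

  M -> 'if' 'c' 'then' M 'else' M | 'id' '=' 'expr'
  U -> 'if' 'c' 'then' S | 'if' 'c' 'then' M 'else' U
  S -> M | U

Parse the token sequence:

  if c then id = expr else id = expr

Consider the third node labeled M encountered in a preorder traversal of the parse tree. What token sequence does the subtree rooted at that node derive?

[S [M if c then [M id = expr] else [M id = expr]]]

id = expr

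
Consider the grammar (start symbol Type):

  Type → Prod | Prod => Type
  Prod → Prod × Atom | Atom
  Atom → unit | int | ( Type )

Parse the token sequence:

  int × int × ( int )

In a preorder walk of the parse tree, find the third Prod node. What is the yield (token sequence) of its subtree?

[Type [Prod [Prod [Prod [Atom int]] × [Atom int]] × [Atom ( [Type [Prod [Atom int]]] )]]]

int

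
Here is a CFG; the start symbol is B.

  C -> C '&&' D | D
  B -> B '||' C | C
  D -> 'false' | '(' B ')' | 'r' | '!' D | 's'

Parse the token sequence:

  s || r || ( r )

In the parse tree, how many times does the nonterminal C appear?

[B [B [B [C [D s]]] || [C [D r]]] || [C [D ( [B [C [D r]]] )]]]

4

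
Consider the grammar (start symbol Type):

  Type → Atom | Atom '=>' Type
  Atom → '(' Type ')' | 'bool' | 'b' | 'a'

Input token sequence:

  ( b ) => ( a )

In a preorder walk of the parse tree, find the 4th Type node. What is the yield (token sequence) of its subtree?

[Type [Atom ( [Type [Atom b]] )] => [Type [Atom ( [Type [Atom a]] )]]]

a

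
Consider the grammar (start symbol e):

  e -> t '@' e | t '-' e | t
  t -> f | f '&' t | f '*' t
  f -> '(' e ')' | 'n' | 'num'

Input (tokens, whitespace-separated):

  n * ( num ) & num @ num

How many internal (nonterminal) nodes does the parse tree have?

13

[e [t [f n] * [t [f ( [e [t [f num]]] )] & [t [f num]]]] @ [e [t [f num]]]]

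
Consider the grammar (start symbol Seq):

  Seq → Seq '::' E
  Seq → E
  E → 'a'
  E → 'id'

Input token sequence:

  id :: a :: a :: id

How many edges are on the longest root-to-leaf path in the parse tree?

5

[Seq [Seq [Seq [Seq [E id]] :: [E a]] :: [E a]] :: [E id]]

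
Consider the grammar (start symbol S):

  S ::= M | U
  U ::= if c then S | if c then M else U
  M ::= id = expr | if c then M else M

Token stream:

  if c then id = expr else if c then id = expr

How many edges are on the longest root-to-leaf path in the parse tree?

[S [U if c then [M id = expr] else [U if c then [S [M id = expr]]]]]

5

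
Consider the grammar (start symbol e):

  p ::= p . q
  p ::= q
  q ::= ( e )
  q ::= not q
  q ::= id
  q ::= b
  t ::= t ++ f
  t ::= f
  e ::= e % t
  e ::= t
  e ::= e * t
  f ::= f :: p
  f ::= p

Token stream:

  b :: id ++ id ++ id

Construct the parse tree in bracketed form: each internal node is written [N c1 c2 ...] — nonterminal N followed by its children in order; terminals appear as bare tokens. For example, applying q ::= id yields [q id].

e
t
t ++ f
t ++ f ++ f
f ++ f ++ f
f :: p ++ f ++ f
p :: p ++ f ++ f
q :: p ++ f ++ f
b :: p ++ f ++ f
b :: q ++ f ++ f
b :: id ++ f ++ f
b :: id ++ p ++ f
b :: id ++ q ++ f
b :: id ++ id ++ f
b :: id ++ id ++ p
b :: id ++ id ++ q
b :: id ++ id ++ id

[e [t [t [t [f [f [p [q b]]] :: [p [q id]]]] ++ [f [p [q id]]]] ++ [f [p [q id]]]]]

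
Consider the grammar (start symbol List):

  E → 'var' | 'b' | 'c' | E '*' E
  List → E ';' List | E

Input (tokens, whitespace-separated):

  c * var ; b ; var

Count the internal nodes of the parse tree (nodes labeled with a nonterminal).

[List [E [E c] * [E var]] ; [List [E b] ; [List [E var]]]]

8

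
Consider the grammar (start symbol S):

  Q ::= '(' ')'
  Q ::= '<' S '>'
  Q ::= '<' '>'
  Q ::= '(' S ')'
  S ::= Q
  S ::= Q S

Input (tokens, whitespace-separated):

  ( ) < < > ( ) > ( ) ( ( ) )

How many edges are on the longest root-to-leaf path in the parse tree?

[S [Q ( )] [S [Q < [S [Q < >] [S [Q ( )]]] >] [S [Q ( )] [S [Q ( [S [Q ( )]] )]]]]]

7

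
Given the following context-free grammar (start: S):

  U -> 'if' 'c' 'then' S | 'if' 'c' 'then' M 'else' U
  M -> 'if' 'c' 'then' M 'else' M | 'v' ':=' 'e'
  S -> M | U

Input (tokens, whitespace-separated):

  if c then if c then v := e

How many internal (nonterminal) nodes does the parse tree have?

6

[S [U if c then [S [U if c then [S [M v := e]]]]]]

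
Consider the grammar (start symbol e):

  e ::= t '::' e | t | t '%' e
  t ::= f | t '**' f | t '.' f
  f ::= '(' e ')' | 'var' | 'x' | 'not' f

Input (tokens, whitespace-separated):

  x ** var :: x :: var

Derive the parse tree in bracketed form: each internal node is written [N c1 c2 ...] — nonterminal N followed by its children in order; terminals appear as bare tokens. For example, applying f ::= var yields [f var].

[e [t [t [f x]] ** [f var]] :: [e [t [f x]] :: [e [t [f var]]]]]

e
t :: e
t ** f :: e
f ** f :: e
x ** f :: e
x ** var :: e
x ** var :: t :: e
x ** var :: f :: e
x ** var :: x :: e
x ** var :: x :: t
x ** var :: x :: f
x ** var :: x :: var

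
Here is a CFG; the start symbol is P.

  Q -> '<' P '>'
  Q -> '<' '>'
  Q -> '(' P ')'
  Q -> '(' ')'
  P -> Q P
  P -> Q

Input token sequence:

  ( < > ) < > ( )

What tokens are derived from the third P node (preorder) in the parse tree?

< > ( )

[P [Q ( [P [Q < >]] )] [P [Q < >] [P [Q ( )]]]]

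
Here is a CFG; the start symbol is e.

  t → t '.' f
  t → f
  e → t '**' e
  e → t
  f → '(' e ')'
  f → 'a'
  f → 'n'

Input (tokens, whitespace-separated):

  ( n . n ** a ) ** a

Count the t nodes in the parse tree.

[e [t [f ( [e [t [t [f n]] . [f n]] ** [e [t [f a]]]] )]] ** [e [t [f a]]]]

5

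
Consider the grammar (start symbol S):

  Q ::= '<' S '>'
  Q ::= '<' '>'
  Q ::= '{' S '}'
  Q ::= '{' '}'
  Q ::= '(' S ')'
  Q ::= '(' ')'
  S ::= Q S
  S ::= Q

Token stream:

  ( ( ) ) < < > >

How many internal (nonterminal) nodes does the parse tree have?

8

[S [Q ( [S [Q ( )]] )] [S [Q < [S [Q < >]] >]]]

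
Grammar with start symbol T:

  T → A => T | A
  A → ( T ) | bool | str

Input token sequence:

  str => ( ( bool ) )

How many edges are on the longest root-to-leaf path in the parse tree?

[T [A str] => [T [A ( [T [A ( [T [A bool]] )]] )]]]

7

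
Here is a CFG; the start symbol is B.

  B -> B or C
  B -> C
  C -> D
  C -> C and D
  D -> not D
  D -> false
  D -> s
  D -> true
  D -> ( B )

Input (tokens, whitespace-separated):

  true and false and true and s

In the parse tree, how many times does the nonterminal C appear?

4

[B [C [C [C [C [D true]] and [D false]] and [D true]] and [D s]]]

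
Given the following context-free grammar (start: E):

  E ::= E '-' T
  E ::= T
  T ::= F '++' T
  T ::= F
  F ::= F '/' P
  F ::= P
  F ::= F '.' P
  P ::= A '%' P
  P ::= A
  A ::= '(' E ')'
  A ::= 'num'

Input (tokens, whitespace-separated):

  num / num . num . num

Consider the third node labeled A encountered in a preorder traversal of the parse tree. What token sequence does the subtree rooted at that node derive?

num

[E [T [F [F [F [F [P [A num]]] / [P [A num]]] . [P [A num]]] . [P [A num]]]]]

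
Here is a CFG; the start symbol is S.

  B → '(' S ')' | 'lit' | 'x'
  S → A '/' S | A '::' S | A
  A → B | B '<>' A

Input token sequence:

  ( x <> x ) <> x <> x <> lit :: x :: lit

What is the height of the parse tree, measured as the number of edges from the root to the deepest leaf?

[S [A [B ( [S [A [B x] <> [A [B x]]]] )] <> [A [B x] <> [A [B x] <> [A [B lit]]]]] :: [S [A [B x]] :: [S [A [B lit]]]]]

7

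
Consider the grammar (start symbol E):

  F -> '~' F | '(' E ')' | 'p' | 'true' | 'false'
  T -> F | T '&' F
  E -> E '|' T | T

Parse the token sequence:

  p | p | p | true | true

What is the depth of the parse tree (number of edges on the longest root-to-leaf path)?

7

[E [E [E [E [E [T [F p]]] | [T [F p]]] | [T [F p]]] | [T [F true]]] | [T [F true]]]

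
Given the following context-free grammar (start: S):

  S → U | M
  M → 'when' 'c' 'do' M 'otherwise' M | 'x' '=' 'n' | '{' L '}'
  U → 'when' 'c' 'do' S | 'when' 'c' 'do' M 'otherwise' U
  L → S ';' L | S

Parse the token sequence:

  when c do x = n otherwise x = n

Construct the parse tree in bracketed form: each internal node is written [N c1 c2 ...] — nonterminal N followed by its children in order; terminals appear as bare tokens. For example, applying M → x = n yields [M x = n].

[S [M when c do [M x = n] otherwise [M x = n]]]

S
M
when c do M otherwise M
when c do x = n otherwise M
when c do x = n otherwise x = n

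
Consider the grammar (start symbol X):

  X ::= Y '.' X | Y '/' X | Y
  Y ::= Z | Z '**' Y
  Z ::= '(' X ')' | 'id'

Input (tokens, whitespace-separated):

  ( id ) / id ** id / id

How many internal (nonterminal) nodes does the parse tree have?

[X [Y [Z ( [X [Y [Z id]]] )]] / [X [Y [Z id] ** [Y [Z id]]] / [X [Y [Z id]]]]]

14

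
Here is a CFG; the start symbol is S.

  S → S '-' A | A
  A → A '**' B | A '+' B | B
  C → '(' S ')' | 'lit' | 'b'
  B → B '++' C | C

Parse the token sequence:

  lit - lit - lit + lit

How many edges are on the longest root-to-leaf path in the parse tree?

[S [S [S [A [B [C lit]]]] - [A [B [C lit]]]] - [A [A [B [C lit]]] + [B [C lit]]]]

6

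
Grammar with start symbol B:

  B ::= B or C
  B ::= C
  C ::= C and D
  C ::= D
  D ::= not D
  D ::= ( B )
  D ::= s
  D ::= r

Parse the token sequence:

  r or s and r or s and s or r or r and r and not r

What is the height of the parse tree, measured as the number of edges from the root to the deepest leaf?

[B [B [B [B [B [C [D r]]] or [C [C [D s]] and [D r]]] or [C [C [D s]] and [D s]]] or [C [D r]]] or [C [C [C [D r]] and [D r]] and [D not [D r]]]]

7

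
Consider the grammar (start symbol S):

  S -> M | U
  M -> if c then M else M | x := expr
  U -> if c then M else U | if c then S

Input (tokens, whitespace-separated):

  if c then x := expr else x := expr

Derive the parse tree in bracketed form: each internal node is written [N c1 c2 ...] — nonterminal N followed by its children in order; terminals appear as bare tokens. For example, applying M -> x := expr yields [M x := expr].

S
M
if c then M else M
if c then x := expr else M
if c then x := expr else x := expr

[S [M if c then [M x := expr] else [M x := expr]]]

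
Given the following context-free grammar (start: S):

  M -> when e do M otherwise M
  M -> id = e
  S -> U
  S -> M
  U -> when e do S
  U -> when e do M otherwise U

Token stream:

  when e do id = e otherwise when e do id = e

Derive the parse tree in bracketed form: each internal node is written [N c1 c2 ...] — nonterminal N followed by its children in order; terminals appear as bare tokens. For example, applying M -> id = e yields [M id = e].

[S [U when e do [M id = e] otherwise [U when e do [S [M id = e]]]]]

S
U
when e do M otherwise U
when e do id = e otherwise U
when e do id = e otherwise when e do S
when e do id = e otherwise when e do M
when e do id = e otherwise when e do id = e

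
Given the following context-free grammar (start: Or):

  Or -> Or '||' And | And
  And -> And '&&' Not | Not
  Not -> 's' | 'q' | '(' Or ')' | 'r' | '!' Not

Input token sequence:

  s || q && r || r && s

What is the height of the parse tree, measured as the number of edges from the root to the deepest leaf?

[Or [Or [Or [And [Not s]]] || [And [And [Not q]] && [Not r]]] || [And [And [Not r]] && [Not s]]]

5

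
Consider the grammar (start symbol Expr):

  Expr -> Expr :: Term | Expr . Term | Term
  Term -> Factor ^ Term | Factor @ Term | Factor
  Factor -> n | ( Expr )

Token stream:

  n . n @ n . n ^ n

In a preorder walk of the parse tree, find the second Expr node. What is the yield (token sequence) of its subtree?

n . n @ n

[Expr [Expr [Expr [Term [Factor n]]] . [Term [Factor n] @ [Term [Factor n]]]] . [Term [Factor n] ^ [Term [Factor n]]]]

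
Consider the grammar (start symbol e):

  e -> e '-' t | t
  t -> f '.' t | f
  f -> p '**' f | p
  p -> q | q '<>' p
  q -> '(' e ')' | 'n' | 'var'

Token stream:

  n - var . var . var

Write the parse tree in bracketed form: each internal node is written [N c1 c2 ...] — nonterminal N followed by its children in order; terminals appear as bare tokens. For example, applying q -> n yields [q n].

[e [e [t [f [p [q n]]]]] - [t [f [p [q var]]] . [t [f [p [q var]]] . [t [f [p [q var]]]]]]]

e
e - t
t - t
f - t
p - t
q - t
n - t
n - f . t
n - p . t
n - q . t
n - var . t
n - var . f . t
n - var . p . t
n - var . q . t
n - var . var . t
n - var . var . f
n - var . var . p
n - var . var . q
n - var . var . var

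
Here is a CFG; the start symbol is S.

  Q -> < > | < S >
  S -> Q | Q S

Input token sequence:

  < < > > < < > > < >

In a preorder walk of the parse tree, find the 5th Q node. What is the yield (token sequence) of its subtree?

[S [Q < [S [Q < >]] >] [S [Q < [S [Q < >]] >] [S [Q < >]]]]

< >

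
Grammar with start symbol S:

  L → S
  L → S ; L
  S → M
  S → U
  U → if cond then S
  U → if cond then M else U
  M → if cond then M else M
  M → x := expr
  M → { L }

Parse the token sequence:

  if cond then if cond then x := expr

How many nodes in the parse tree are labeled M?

1

[S [U if cond then [S [U if cond then [S [M x := expr]]]]]]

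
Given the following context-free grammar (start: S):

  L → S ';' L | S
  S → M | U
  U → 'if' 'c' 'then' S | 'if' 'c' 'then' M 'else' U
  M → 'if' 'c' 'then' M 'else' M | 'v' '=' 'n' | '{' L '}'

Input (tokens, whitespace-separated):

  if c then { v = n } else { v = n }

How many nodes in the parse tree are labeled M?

5

[S [M if c then [M { [L [S [M v = n]]] }] else [M { [L [S [M v = n]]] }]]]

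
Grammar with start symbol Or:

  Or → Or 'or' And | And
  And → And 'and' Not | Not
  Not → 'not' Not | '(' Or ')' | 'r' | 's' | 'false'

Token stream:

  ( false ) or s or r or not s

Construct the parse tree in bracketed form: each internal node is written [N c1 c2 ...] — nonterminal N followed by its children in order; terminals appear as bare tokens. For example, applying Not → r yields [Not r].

[Or [Or [Or [Or [And [Not ( [Or [And [Not false]]] )]]] or [And [Not s]]] or [And [Not r]]] or [And [Not not [Not s]]]]

Or
Or or And
Or or And or And
Or or And or And or And
And or And or And or And
Not or And or And or And
( Or ) or And or And or And
( And ) or And or And or And
( Not ) or And or And or And
( false ) or And or And or And
( false ) or Not or And or And
( false ) or s or And or And
( false ) or s or Not or And
( false ) or s or r or And
( false ) or s or r or Not
( false ) or s or r or not Not
( false ) or s or r or not s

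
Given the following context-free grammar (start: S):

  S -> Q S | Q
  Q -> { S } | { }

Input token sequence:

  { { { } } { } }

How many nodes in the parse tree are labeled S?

[S [Q { [S [Q { [S [Q { }]] }] [S [Q { }]]] }]]

4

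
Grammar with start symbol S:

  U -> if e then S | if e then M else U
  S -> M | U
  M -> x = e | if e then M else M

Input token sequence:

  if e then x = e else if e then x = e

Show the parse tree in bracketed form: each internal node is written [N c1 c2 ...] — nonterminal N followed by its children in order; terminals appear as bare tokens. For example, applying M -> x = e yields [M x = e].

S
U
if e then M else U
if e then x = e else U
if e then x = e else if e then S
if e then x = e else if e then M
if e then x = e else if e then x = e

[S [U if e then [M x = e] else [U if e then [S [M x = e]]]]]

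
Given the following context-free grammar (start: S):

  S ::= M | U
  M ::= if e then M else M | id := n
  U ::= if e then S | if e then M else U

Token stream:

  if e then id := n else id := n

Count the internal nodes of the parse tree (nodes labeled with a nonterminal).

[S [M if e then [M id := n] else [M id := n]]]

4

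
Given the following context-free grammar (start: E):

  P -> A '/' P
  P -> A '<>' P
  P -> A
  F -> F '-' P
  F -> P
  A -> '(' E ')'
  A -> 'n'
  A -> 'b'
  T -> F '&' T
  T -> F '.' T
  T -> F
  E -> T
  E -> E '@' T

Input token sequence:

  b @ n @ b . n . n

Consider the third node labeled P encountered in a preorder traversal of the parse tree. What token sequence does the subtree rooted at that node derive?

b

[E [E [E [T [F [P [A b]]]]] @ [T [F [P [A n]]]]] @ [T [F [P [A b]]] . [T [F [P [A n]]] . [T [F [P [A n]]]]]]]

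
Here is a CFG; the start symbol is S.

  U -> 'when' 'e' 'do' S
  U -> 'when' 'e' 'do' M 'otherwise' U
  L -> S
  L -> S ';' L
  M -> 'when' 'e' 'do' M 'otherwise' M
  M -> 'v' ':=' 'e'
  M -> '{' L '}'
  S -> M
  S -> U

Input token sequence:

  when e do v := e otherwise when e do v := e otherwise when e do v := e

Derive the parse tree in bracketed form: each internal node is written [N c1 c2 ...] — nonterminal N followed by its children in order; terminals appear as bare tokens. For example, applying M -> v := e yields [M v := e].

S
U
when e do M otherwise U
when e do v := e otherwise U
when e do v := e otherwise when e do M otherwise U
when e do v := e otherwise when e do v := e otherwise U
when e do v := e otherwise when e do v := e otherwise when e do S
when e do v := e otherwise when e do v := e otherwise when e do M
when e do v := e otherwise when e do v := e otherwise when e do v := e

[S [U when e do [M v := e] otherwise [U when e do [M v := e] otherwise [U when e do [S [M v := e]]]]]]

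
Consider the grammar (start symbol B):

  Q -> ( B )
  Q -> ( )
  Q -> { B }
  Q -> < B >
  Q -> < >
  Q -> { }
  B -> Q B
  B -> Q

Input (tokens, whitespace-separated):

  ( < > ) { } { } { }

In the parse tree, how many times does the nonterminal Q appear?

5

[B [Q ( [B [Q < >]] )] [B [Q { }] [B [Q { }] [B [Q { }]]]]]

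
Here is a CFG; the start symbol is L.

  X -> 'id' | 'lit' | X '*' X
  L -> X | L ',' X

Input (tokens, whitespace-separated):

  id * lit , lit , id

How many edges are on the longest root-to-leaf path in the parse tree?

[L [L [L [X [X id] * [X lit]]] , [X lit]] , [X id]]

5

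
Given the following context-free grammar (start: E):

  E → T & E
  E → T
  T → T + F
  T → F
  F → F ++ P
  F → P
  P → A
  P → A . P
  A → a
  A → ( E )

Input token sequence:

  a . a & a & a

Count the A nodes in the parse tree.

[E [T [F [P [A a] . [P [A a]]]]] & [E [T [F [P [A a]]]] & [E [T [F [P [A a]]]]]]]

4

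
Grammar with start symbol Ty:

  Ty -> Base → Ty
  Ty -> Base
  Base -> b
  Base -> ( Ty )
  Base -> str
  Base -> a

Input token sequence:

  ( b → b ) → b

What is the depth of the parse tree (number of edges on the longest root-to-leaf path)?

5

[Ty [Base ( [Ty [Base b] → [Ty [Base b]]] )] → [Ty [Base b]]]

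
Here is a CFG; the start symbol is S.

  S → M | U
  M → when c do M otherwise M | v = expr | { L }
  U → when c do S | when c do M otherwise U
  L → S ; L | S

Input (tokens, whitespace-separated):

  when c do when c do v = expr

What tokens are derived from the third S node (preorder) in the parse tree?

[S [U when c do [S [U when c do [S [M v = expr]]]]]]

v = expr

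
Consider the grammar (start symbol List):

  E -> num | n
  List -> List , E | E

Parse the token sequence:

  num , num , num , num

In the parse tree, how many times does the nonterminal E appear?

4

[List [List [List [List [E num]] , [E num]] , [E num]] , [E num]]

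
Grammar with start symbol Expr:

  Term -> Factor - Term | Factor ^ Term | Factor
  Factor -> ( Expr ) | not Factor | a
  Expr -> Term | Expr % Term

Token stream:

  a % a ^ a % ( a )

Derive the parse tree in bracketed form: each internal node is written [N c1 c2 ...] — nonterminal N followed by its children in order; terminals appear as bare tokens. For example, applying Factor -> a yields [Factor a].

Expr
Expr % Term
Expr % Term % Term
Term % Term % Term
Factor % Term % Term
a % Term % Term
a % Factor ^ Term % Term
a % a ^ Term % Term
a % a ^ Factor % Term
a % a ^ a % Term
a % a ^ a % Factor
a % a ^ a % ( Expr )
a % a ^ a % ( Term )
a % a ^ a % ( Factor )
a % a ^ a % ( a )

[Expr [Expr [Expr [Term [Factor a]]] % [Term [Factor a] ^ [Term [Factor a]]]] % [Term [Factor ( [Expr [Term [Factor a]]] )]]]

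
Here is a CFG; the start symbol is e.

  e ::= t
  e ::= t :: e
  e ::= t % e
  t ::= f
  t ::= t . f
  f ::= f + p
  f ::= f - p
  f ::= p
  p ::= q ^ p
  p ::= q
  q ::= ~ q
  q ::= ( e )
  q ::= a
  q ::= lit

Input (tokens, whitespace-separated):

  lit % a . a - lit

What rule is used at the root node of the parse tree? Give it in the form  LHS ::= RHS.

e ::= t % e

[e [t [f [p [q lit]]]] % [e [t [t [f [p [q a]]]] . [f [f [p [q a]]] - [p [q lit]]]]]]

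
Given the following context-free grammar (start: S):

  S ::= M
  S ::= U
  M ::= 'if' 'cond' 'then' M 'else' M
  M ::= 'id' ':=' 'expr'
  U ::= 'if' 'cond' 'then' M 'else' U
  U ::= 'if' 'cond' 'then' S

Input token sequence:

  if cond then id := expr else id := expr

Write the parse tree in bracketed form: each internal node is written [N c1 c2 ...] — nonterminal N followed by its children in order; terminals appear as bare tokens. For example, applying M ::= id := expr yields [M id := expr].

[S [M if cond then [M id := expr] else [M id := expr]]]

S
M
if cond then M else M
if cond then id := expr else M
if cond then id := expr else id := expr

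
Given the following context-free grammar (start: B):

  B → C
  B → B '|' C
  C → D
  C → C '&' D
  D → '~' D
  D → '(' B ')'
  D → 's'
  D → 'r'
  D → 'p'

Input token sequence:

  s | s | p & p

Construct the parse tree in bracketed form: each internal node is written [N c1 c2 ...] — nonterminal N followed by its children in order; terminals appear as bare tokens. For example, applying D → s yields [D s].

B
B | C
B | C | C
C | C | C
D | C | C
s | C | C
s | D | C
s | s | C
s | s | C & D
s | s | D & D
s | s | p & D
s | s | p & p

[B [B [B [C [D s]]] | [C [D s]]] | [C [C [D p]] & [D p]]]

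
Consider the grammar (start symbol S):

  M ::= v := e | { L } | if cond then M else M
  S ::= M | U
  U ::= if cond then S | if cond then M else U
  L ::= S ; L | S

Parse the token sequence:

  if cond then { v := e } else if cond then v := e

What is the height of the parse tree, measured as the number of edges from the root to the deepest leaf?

6

[S [U if cond then [M { [L [S [M v := e]]] }] else [U if cond then [S [M v := e]]]]]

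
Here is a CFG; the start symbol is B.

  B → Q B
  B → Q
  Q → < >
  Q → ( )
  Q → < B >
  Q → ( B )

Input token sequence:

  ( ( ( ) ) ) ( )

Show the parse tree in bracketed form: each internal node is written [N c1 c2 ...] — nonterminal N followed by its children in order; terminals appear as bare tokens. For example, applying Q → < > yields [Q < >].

B
Q B
( B ) B
( Q ) B
( ( B ) ) B
( ( Q ) ) B
( ( ( ) ) ) B
( ( ( ) ) ) Q
( ( ( ) ) ) ( )

[B [Q ( [B [Q ( [B [Q ( )]] )]] )] [B [Q ( )]]]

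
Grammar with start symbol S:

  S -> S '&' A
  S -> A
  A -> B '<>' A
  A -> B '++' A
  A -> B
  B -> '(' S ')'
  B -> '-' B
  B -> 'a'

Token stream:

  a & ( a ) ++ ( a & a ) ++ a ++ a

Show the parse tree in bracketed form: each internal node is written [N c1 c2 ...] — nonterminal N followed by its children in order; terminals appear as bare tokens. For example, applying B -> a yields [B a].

[S [S [A [B a]]] & [A [B ( [S [A [B a]]] )] ++ [A [B ( [S [S [A [B a]]] & [A [B a]]] )] ++ [A [B a] ++ [A [B a]]]]]]

S
S & A
A & A
B & A
a & A
a & B ++ A
a & ( S ) ++ A
a & ( A ) ++ A
a & ( B ) ++ A
a & ( a ) ++ A
a & ( a ) ++ B ++ A
a & ( a ) ++ ( S ) ++ A
a & ( a ) ++ ( S & A ) ++ A
a & ( a ) ++ ( A & A ) ++ A
a & ( a ) ++ ( B & A ) ++ A
a & ( a ) ++ ( a & A ) ++ A
a & ( a ) ++ ( a & B ) ++ A
a & ( a ) ++ ( a & a ) ++ A
a & ( a ) ++ ( a & a ) ++ B ++ A
a & ( a ) ++ ( a & a ) ++ a ++ A
a & ( a ) ++ ( a & a ) ++ a ++ B
a & ( a ) ++ ( a & a ) ++ a ++ a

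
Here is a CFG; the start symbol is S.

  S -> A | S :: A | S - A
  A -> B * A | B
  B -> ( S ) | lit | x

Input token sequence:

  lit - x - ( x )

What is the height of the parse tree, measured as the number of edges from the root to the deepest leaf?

[S [S [S [A [B lit]]] - [A [B x]]] - [A [B ( [S [A [B x]]] )]]]

6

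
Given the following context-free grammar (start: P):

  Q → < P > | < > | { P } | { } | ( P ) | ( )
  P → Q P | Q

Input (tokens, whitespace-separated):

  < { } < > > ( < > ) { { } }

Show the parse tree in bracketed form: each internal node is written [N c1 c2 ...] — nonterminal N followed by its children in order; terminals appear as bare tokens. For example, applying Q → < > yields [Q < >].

P
Q P
< P > P
< Q P > P
< { } P > P
< { } Q > P
< { } < > > P
< { } < > > Q P
< { } < > > ( P ) P
< { } < > > ( Q ) P
< { } < > > ( < > ) P
< { } < > > ( < > ) Q
< { } < > > ( < > ) { P }
< { } < > > ( < > ) { Q }
< { } < > > ( < > ) { { } }

[P [Q < [P [Q { }] [P [Q < >]]] >] [P [Q ( [P [Q < >]] )] [P [Q { [P [Q { }]] }]]]]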